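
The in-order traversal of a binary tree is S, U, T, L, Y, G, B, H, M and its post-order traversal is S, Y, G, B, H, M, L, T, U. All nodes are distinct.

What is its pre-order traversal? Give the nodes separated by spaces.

U S T L M H B G Y

The last element of post-order is the root; it splits in-order into left and right subtrees.
Root U: left subtree has 1 node {S}, right has 7 {T, L, Y, G, B, H, M}.
  Root T: left subtree has 0 nodes { }, right has 6 {L, Y, G, B, H, M}.
    Root L: left subtree has 0 nodes { }, right has 5 {Y, G, B, H, M}.
      Root M: left subtree has 4 nodes {Y, G, B, H}, right has 0 { }.
        Root H: left subtree has 3 nodes {Y, G, B}, right has 0 { }.
          Root B: left subtree has 2 nodes {Y, G}, right has 0 { }.
            Root G: left subtree has 1 node {Y}, right has 0 { }.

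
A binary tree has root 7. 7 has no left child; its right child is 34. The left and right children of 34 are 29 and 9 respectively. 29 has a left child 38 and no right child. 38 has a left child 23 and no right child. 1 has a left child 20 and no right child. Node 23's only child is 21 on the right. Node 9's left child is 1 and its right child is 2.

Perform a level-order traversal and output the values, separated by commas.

Level-order visits nodes level by level from the root, left to right within each level.
Level 0: 7
Level 1: 34
Level 2: 29, 9
Level 3: 38, 1, 2
Level 4: 23, 20
Level 5: 21

7, 34, 29, 9, 38, 1, 2, 23, 20, 21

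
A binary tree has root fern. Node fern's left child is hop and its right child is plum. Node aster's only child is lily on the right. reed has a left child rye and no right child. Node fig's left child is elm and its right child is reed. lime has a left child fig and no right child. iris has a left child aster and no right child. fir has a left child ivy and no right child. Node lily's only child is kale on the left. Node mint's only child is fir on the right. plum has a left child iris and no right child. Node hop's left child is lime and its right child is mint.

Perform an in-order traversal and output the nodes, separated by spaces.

In-order visits the left subtree, then the node, then the right subtree.
At fern: go left to hop.
  At hop: go left to lime.
    At lime: go left to fig.
      At fig: go left to elm.
        elm is a leaf — visit elm.
      Visit fig.
      At fig: go right to reed.
        At reed: go left to rye.
          rye is a leaf — visit rye.
        Visit reed.
        At reed: no right child.
    Visit lime.
    At lime: no right child.
  Visit hop.
  At hop: go right to mint.
    At mint: no left child.
    Visit mint.
    At mint: go right to fir.
      At fir: go left to ivy.
        ivy is a leaf — visit ivy.
      Visit fir.
      At fir: no right child.
Visit fern.
At fern: go right to plum.
  At plum: go left to iris.
    At iris: go left to aster.
      At aster: no left child.
      Visit aster.
      At aster: go right to lily.
        At lily: go left to kale.
          kale is a leaf — visit kale.
        Visit lily.
        At lily: no right child.
    Visit iris.
    At iris: no right child.
  Visit plum.
  At plum: no right child.

elm fig rye reed lime hop mint ivy fir fern aster kale lily iris plum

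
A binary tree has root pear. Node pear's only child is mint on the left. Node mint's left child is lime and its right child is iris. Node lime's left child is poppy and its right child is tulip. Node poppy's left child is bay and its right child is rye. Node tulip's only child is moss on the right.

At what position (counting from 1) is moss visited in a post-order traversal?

Post-order visits the left subtree, then the right subtree, then the node.
At pear: go left to mint.
  At mint: go left to lime.
    At lime: go left to poppy.
      At poppy: go left to bay.
        bay is a leaf — visit bay.
      At poppy: go right to rye.
        rye is a leaf — visit rye.
      Visit poppy.
    At lime: go right to tulip.
      At tulip: no left child.
      At tulip: go right to moss.
        moss is a leaf — visit moss.
      Visit tulip.
    Visit lime.
  At mint: go right to iris.
    iris is a leaf — visit iris.
  Visit mint.
At pear: no right child.
Visit pear.
Full post-order sequence: bay, rye, poppy, moss, tulip, lime, iris, mint, pear.

4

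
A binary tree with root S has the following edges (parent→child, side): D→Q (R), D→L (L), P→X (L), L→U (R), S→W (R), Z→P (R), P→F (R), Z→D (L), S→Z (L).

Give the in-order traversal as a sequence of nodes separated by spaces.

In-order visits the left subtree, then the node, then the right subtree.
At S: go left to Z.
  At Z: go left to D.
    At D: go left to L.
      At L: no left child.
      Visit L.
      At L: go right to U.
        U is a leaf — visit U.
    Visit D.
    At D: go right to Q.
      Q is a leaf — visit Q.
  Visit Z.
  At Z: go right to P.
    At P: go left to X.
      X is a leaf — visit X.
    Visit P.
    At P: go right to F.
      F is a leaf — visit F.
Visit S.
At S: go right to W.
  W is a leaf — visit W.

L U D Q Z X P F S W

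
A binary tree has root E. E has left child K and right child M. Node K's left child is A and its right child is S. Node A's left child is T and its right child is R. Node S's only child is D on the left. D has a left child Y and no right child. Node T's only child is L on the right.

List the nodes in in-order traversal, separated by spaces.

In-order visits the left subtree, then the node, then the right subtree.
At E: go left to K.
  At K: go left to A.
    At A: go left to T.
      At T: no left child.
      Visit T.
      At T: go right to L.
        L is a leaf — visit L.
    Visit A.
    At A: go right to R.
      R is a leaf — visit R.
  Visit K.
  At K: go right to S.
    At S: go left to D.
      At D: go left to Y.
        Y is a leaf — visit Y.
      Visit D.
      At D: no right child.
    Visit S.
    At S: no right child.
Visit E.
At E: go right to M.
  M is a leaf — visit M.

T L A R K Y D S E M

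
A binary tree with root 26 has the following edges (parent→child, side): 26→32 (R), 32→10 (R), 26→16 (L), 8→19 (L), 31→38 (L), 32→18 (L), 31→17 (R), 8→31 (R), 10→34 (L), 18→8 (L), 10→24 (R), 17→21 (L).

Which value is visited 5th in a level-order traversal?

10

Level-order visits nodes level by level from the root, left to right within each level.
Level 0: 26
Level 1: 16, 32
Level 2: 18, 10
Level 3: 8, 34, 24
Level 4: 19, 31
Level 5: 38, 17
Level 6: 21
Full level-order sequence: 26, 16, 32, 18, 10, 8, 34, 24, 19, 31, 38, 17, 21.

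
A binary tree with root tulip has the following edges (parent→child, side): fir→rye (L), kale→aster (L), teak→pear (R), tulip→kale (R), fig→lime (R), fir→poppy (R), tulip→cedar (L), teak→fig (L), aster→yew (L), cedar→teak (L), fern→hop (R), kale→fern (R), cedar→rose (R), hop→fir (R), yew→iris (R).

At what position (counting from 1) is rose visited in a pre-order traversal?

Pre-order visits the node, then its left subtree, then its right subtree.
Visit tulip.
At tulip: go left to cedar.
  Visit cedar.
  At cedar: go left to teak.
    Visit teak.
    At teak: go left to fig.
      Visit fig.
      At fig: no left child.
      At fig: go right to lime.
        lime is a leaf — visit lime.
    At teak: go right to pear.
      pear is a leaf — visit pear.
  At cedar: go right to rose.
    rose is a leaf — visit rose.
At tulip: go right to kale.
  Visit kale.
  At kale: go left to aster.
    Visit aster.
    At aster: go left to yew.
      Visit yew.
      At yew: no left child.
      At yew: go right to iris.
        iris is a leaf — visit iris.
    At aster: no right child.
  At kale: go right to fern.
    Visit fern.
    At fern: no left child.
    At fern: go right to hop.
      Visit hop.
      At hop: no left child.
      At hop: go right to fir.
        Visit fir.
        At fir: go left to rye.
          rye is a leaf — visit rye.
        At fir: go right to poppy.
          poppy is a leaf — visit poppy.
Full pre-order sequence: tulip, cedar, teak, fig, lime, pear, rose, kale, aster, yew, iris, fern, hop, fir, rye, poppy.

7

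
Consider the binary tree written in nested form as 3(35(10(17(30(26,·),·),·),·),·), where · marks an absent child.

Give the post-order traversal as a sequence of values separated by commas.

26, 30, 17, 10, 35, 3

Post-order visits the left subtree, then the right subtree, then the node.
At 3: go left to 35.
  At 35: go left to 10.
    At 10: go left to 17.
      At 17: go left to 30.
        At 30: go left to 26.
          26 is a leaf — visit 26.
        At 30: no right child.
        Visit 30.
      At 17: no right child.
      Visit 17.
    At 10: no right child.
    Visit 10.
  At 35: no right child.
  Visit 35.
At 3: no right child.
Visit 3.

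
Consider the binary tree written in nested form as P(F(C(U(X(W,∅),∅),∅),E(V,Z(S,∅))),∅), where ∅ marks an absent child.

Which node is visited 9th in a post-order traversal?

Post-order visits the left subtree, then the right subtree, then the node.
At P: go left to F.
  At F: go left to C.
    At C: go left to U.
      At U: go left to X.
        At X: go left to W.
          W is a leaf — visit W.
        At X: no right child.
        Visit X.
      At U: no right child.
      Visit U.
    At C: no right child.
    Visit C.
  At F: go right to E.
    At E: go left to V.
      V is a leaf — visit V.
    At E: go right to Z.
      At Z: go left to S.
        S is a leaf — visit S.
      At Z: no right child.
      Visit Z.
    Visit E.
  Visit F.
At P: no right child.
Visit P.
Full post-order sequence: W, X, U, C, V, S, Z, E, F, P.

F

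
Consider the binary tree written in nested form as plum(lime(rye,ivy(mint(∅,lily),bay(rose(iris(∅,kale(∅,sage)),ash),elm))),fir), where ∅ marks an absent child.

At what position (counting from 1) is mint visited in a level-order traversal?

6

Level-order visits nodes level by level from the root, left to right within each level.
Level 0: plum
Level 1: lime, fir
Level 2: rye, ivy
Level 3: mint, bay
Level 4: lily, rose, elm
Level 5: iris, ash
Level 6: kale
Level 7: sage
Full level-order sequence: plum, lime, fir, rye, ivy, mint, bay, lily, rose, elm, iris, ash, kale, sage.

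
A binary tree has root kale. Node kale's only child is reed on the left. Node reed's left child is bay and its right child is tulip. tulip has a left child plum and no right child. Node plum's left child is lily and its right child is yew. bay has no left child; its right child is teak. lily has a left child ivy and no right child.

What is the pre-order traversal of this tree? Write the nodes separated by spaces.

kale reed bay teak tulip plum lily ivy yew

Pre-order visits the node, then its left subtree, then its right subtree.
Visit kale.
At kale: go left to reed.
  Visit reed.
  At reed: go left to bay.
    Visit bay.
    At bay: no left child.
    At bay: go right to teak.
      teak is a leaf — visit teak.
  At reed: go right to tulip.
    Visit tulip.
    At tulip: go left to plum.
      Visit plum.
      At plum: go left to lily.
        Visit lily.
        At lily: go left to ivy.
          ivy is a leaf — visit ivy.
        At lily: no right child.
      At plum: go right to yew.
        yew is a leaf — visit yew.
    At tulip: no right child.
At kale: no right child.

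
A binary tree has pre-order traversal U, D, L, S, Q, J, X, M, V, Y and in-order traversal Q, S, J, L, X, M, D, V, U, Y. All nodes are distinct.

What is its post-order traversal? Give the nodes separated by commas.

Q, J, S, M, X, L, V, D, Y, U

The first element of pre-order is the root; it splits in-order into left and right subtrees.
Root U: left subtree has 8 nodes {Q, S, J, L, X, M, D, V}, right has 1 {Y}.
  Root D: left subtree has 6 nodes {Q, S, J, L, X, M}, right has 1 {V}.
    Root L: left subtree has 3 nodes {Q, S, J}, right has 2 {X, M}.
      Root S: left subtree has 1 node {Q}, right has 1 {J}.
      Root X: left subtree has 0 nodes { }, right has 1 {M}.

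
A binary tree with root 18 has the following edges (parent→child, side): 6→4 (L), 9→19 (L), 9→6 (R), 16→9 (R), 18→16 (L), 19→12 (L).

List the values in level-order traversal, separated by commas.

Level-order visits nodes level by level from the root, left to right within each level.
Level 0: 18
Level 1: 16
Level 2: 9
Level 3: 19, 6
Level 4: 12, 4

18, 16, 9, 19, 6, 12, 4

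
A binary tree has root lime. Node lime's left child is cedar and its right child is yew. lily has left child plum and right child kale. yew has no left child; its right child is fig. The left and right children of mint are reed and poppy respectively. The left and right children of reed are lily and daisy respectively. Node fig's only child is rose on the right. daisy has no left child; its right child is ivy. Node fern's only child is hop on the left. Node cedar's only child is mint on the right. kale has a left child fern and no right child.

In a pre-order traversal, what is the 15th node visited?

Pre-order visits the node, then its left subtree, then its right subtree.
Visit lime.
At lime: go left to cedar.
  Visit cedar.
  At cedar: no left child.
  At cedar: go right to mint.
    Visit mint.
    At mint: go left to reed.
      Visit reed.
      At reed: go left to lily.
        Visit lily.
        At lily: go left to plum.
          plum is a leaf — visit plum.
        At lily: go right to kale.
          Visit kale.
          At kale: go left to fern.
            Visit fern.
            At fern: go left to hop.
              hop is a leaf — visit hop.
            At fern: no right child.
          At kale: no right child.
      At reed: go right to daisy.
        Visit daisy.
        At daisy: no left child.
        At daisy: go right to ivy.
          ivy is a leaf — visit ivy.
    At mint: go right to poppy.
      poppy is a leaf — visit poppy.
At lime: go right to yew.
  Visit yew.
  At yew: no left child.
  At yew: go right to fig.
    Visit fig.
    At fig: no left child.
    At fig: go right to rose.
      rose is a leaf — visit rose.
Full pre-order sequence: lime, cedar, mint, reed, lily, plum, kale, fern, hop, daisy, ivy, poppy, yew, fig, rose.

rose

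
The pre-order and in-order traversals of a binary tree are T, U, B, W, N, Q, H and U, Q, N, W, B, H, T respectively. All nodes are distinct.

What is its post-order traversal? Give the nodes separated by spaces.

The first element of pre-order is the root; it splits in-order into left and right subtrees.
Root T: left subtree has 6 nodes {U, Q, N, W, B, H}, right has 0 { }.
  Root U: left subtree has 0 nodes { }, right has 5 {Q, N, W, B, H}.
    Root B: left subtree has 3 nodes {Q, N, W}, right has 1 {H}.
      Root W: left subtree has 2 nodes {Q, N}, right has 0 { }.
        Root N: left subtree has 1 node {Q}, right has 0 { }.

Q N W H B U T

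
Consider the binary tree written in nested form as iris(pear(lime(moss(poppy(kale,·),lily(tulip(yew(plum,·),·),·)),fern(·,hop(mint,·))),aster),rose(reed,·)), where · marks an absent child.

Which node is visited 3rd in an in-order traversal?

moss

In-order visits the left subtree, then the node, then the right subtree.
At iris: go left to pear.
  At pear: go left to lime.
    At lime: go left to moss.
      At moss: go left to poppy.
        At poppy: go left to kale.
          kale is a leaf — visit kale.
        Visit poppy.
        At poppy: no right child.
      Visit moss.
      At moss: go right to lily.
        At lily: go left to tulip.
          At tulip: go left to yew.
            At yew: go left to plum.
              plum is a leaf — visit plum.
            Visit yew.
            At yew: no right child.
          Visit tulip.
          At tulip: no right child.
        Visit lily.
        At lily: no right child.
    Visit lime.
    At lime: go right to fern.
      At fern: no left child.
      Visit fern.
      At fern: go right to hop.
        At hop: go left to mint.
          mint is a leaf — visit mint.
        Visit hop.
        At hop: no right child.
  Visit pear.
  At pear: go right to aster.
    aster is a leaf — visit aster.
Visit iris.
At iris: go right to rose.
  At rose: go left to reed.
    reed is a leaf — visit reed.
  Visit rose.
  At rose: no right child.
Full in-order sequence: kale, poppy, moss, plum, yew, tulip, lily, lime, fern, mint, hop, pear, aster, iris, reed, rose.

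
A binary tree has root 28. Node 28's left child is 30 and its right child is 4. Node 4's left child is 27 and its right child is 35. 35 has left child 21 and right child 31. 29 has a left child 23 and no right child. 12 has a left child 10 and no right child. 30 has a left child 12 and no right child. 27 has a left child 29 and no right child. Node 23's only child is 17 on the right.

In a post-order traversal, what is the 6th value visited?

29

Post-order visits the left subtree, then the right subtree, then the node.
At 28: go left to 30.
  At 30: go left to 12.
    At 12: go left to 10.
      10 is a leaf — visit 10.
    At 12: no right child.
    Visit 12.
  At 30: no right child.
  Visit 30.
At 28: go right to 4.
  At 4: go left to 27.
    At 27: go left to 29.
      At 29: go left to 23.
        At 23: no left child.
        At 23: go right to 17.
          17 is a leaf — visit 17.
        Visit 23.
      At 29: no right child.
      Visit 29.
    At 27: no right child.
    Visit 27.
  At 4: go right to 35.
    At 35: go left to 21.
      21 is a leaf — visit 21.
    At 35: go right to 31.
      31 is a leaf — visit 31.
    Visit 35.
  Visit 4.
Visit 28.
Full post-order sequence: 10, 12, 30, 17, 23, 29, 27, 21, 31, 35, 4, 28.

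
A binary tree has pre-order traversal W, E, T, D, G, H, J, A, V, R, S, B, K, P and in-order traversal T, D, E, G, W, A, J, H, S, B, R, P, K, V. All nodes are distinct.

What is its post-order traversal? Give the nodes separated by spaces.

D T G E A J B S P K R V H W

The first element of pre-order is the root; it splits in-order into left and right subtrees.
Root W: left subtree has 4 nodes {T, D, E, G}, right has 9 {A, J, H, S, B, R, P, K, V}.
  Root E: left subtree has 2 nodes {T, D}, right has 1 {G}.
    Root T: left subtree has 0 nodes { }, right has 1 {D}.
  Root H: left subtree has 2 nodes {A, J}, right has 6 {S, B, R, P, K, V}.
    Root J: left subtree has 1 node {A}, right has 0 { }.
    Root V: left subtree has 5 nodes {S, B, R, P, K}, right has 0 { }.
      Root R: left subtree has 2 nodes {S, B}, right has 2 {P, K}.
        Root S: left subtree has 0 nodes { }, right has 1 {B}.
        Root K: left subtree has 1 node {P}, right has 0 { }.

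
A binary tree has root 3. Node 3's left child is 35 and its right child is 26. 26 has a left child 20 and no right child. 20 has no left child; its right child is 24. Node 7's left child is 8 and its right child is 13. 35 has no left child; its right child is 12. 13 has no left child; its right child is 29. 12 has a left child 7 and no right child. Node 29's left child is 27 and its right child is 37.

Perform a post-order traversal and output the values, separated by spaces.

Post-order visits the left subtree, then the right subtree, then the node.
At 3: go left to 35.
  At 35: no left child.
  At 35: go right to 12.
    At 12: go left to 7.
      At 7: go left to 8.
        8 is a leaf — visit 8.
      At 7: go right to 13.
        At 13: no left child.
        At 13: go right to 29.
          At 29: go left to 27.
            27 is a leaf — visit 27.
          At 29: go right to 37.
            37 is a leaf — visit 37.
          Visit 29.
        Visit 13.
      Visit 7.
    At 12: no right child.
    Visit 12.
  Visit 35.
At 3: go right to 26.
  At 26: go left to 20.
    At 20: no left child.
    At 20: go right to 24.
      24 is a leaf — visit 24.
    Visit 20.
  At 26: no right child.
  Visit 26.
Visit 3.

8 27 37 29 13 7 12 35 24 20 26 3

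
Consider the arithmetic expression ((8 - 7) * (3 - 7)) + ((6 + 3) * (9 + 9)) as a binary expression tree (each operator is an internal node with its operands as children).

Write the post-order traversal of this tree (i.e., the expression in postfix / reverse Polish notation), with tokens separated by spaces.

8 7 - 3 7 - * 6 3 + 9 9 + * +

Post-order on an expression tree gives postfix notation: for each operator, emit left operand, right operand, then the operator.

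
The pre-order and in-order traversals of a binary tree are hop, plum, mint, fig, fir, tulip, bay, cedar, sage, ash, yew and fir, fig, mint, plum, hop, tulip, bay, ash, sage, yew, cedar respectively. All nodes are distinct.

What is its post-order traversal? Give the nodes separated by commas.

fir, fig, mint, plum, ash, yew, sage, cedar, bay, tulip, hop

The first element of pre-order is the root; it splits in-order into left and right subtrees.
Root hop: left subtree has 4 nodes {fir, fig, mint, plum}, right has 6 {tulip, bay, ash, sage, yew, cedar}.
  Root plum: left subtree has 3 nodes {fir, fig, mint}, right has 0 { }.
    Root mint: left subtree has 2 nodes {fir, fig}, right has 0 { }.
      Root fig: left subtree has 1 node {fir}, right has 0 { }.
  Root tulip: left subtree has 0 nodes { }, right has 5 {bay, ash, sage, yew, cedar}.
    Root bay: left subtree has 0 nodes { }, right has 4 {ash, sage, yew, cedar}.
      Root cedar: left subtree has 3 nodes {ash, sage, yew}, right has 0 { }.
        Root sage: left subtree has 1 node {ash}, right has 1 {yew}.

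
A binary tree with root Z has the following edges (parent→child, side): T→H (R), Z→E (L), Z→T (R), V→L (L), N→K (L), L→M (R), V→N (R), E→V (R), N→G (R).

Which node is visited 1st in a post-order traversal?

Post-order visits the left subtree, then the right subtree, then the node.
At Z: go left to E.
  At E: no left child.
  At E: go right to V.
    At V: go left to L.
      At L: no left child.
      At L: go right to M.
        M is a leaf — visit M.
      Visit L.
    At V: go right to N.
      At N: go left to K.
        K is a leaf — visit K.
      At N: go right to G.
        G is a leaf — visit G.
      Visit N.
    Visit V.
  Visit E.
At Z: go right to T.
  At T: no left child.
  At T: go right to H.
    H is a leaf — visit H.
  Visit T.
Visit Z.
Full post-order sequence: M, L, K, G, N, V, E, H, T, Z.

M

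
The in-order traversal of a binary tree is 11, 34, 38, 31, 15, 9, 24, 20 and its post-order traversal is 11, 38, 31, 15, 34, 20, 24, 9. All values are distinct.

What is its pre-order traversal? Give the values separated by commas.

9, 34, 11, 15, 31, 38, 24, 20

The last element of post-order is the root; it splits in-order into left and right subtrees.
Root 9: left subtree has 5 nodes {11, 34, 38, 31, 15}, right has 2 {24, 20}.
  Root 34: left subtree has 1 node {11}, right has 3 {38, 31, 15}.
    Root 15: left subtree has 2 nodes {38, 31}, right has 0 { }.
      Root 31: left subtree has 1 node {38}, right has 0 { }.
  Root 24: left subtree has 0 nodes { }, right has 1 {20}.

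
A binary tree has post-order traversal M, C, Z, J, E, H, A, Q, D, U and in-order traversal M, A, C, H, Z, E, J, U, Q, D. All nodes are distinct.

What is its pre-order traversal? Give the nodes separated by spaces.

U A M H C E Z J D Q

The last element of post-order is the root; it splits in-order into left and right subtrees.
Root U: left subtree has 7 nodes {M, A, C, H, Z, E, J}, right has 2 {Q, D}.
  Root A: left subtree has 1 node {M}, right has 5 {C, H, Z, E, J}.
    Root H: left subtree has 1 node {C}, right has 3 {Z, E, J}.
      Root E: left subtree has 1 node {Z}, right has 1 {J}.
  Root D: left subtree has 1 node {Q}, right has 0 { }.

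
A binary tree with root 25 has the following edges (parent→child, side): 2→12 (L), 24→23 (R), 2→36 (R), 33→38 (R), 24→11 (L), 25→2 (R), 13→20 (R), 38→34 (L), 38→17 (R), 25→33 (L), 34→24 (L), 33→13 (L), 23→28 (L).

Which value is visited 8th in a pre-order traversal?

11

Pre-order visits the node, then its left subtree, then its right subtree.
Visit 25.
At 25: go left to 33.
  Visit 33.
  At 33: go left to 13.
    Visit 13.
    At 13: no left child.
    At 13: go right to 20.
      20 is a leaf — visit 20.
  At 33: go right to 38.
    Visit 38.
    At 38: go left to 34.
      Visit 34.
      At 34: go left to 24.
        Visit 24.
        At 24: go left to 11.
          11 is a leaf — visit 11.
        At 24: go right to 23.
          Visit 23.
          At 23: go left to 28.
            28 is a leaf — visit 28.
          At 23: no right child.
      At 34: no right child.
    At 38: go right to 17.
      17 is a leaf — visit 17.
At 25: go right to 2.
  Visit 2.
  At 2: go left to 12.
    12 is a leaf — visit 12.
  At 2: go right to 36.
    36 is a leaf — visit 36.
Full pre-order sequence: 25, 33, 13, 20, 38, 34, 24, 11, 23, 28, 17, 2, 12, 36.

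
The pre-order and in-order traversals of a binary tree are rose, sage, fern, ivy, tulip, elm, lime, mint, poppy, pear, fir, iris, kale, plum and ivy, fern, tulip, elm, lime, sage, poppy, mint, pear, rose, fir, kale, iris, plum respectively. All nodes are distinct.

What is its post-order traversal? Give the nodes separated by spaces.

The first element of pre-order is the root; it splits in-order into left and right subtrees.
Root rose: left subtree has 9 nodes {ivy, fern, tulip, elm, lime, sage, poppy, mint, pear}, right has 4 {fir, kale, iris, plum}.
  Root sage: left subtree has 5 nodes {ivy, fern, tulip, elm, lime}, right has 3 {poppy, mint, pear}.
    Root fern: left subtree has 1 node {ivy}, right has 3 {tulip, elm, lime}.
      Root tulip: left subtree has 0 nodes { }, right has 2 {elm, lime}.
        Root elm: left subtree has 0 nodes { }, right has 1 {lime}.
    Root mint: left subtree has 1 node {poppy}, right has 1 {pear}.
  Root fir: left subtree has 0 nodes { }, right has 3 {kale, iris, plum}.
    Root iris: left subtree has 1 node {kale}, right has 1 {plum}.

ivy lime elm tulip fern poppy pear mint sage kale plum iris fir rose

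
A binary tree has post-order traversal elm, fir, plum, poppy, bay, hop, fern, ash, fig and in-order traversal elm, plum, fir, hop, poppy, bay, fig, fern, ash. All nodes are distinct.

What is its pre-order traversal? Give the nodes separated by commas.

The last element of post-order is the root; it splits in-order into left and right subtrees.
Root fig: left subtree has 6 nodes {elm, plum, fir, hop, poppy, bay}, right has 2 {fern, ash}.
  Root hop: left subtree has 3 nodes {elm, plum, fir}, right has 2 {poppy, bay}.
    Root plum: left subtree has 1 node {elm}, right has 1 {fir}.
    Root bay: left subtree has 1 node {poppy}, right has 0 { }.
  Root ash: left subtree has 1 node {fern}, right has 0 { }.

fig, hop, plum, elm, fir, bay, poppy, ash, fern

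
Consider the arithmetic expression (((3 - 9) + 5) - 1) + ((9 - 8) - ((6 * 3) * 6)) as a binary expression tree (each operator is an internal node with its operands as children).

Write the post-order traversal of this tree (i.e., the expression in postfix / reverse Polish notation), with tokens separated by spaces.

3 9 - 5 + 1 - 9 8 - 6 3 * 6 * - +

Post-order on an expression tree gives postfix notation: for each operator, emit left operand, right operand, then the operator.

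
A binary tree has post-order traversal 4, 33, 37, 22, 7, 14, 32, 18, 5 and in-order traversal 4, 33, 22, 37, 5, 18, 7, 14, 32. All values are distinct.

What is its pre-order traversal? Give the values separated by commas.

5, 22, 33, 4, 37, 18, 32, 14, 7

The last element of post-order is the root; it splits in-order into left and right subtrees.
Root 5: left subtree has 4 nodes {4, 33, 22, 37}, right has 4 {18, 7, 14, 32}.
  Root 22: left subtree has 2 nodes {4, 33}, right has 1 {37}.
    Root 33: left subtree has 1 node {4}, right has 0 { }.
  Root 18: left subtree has 0 nodes { }, right has 3 {7, 14, 32}.
    Root 32: left subtree has 2 nodes {7, 14}, right has 0 { }.
      Root 14: left subtree has 1 node {7}, right has 0 { }.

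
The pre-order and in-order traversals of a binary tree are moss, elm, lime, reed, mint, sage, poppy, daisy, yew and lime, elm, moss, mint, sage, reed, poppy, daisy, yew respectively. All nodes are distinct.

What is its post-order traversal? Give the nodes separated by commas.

The first element of pre-order is the root; it splits in-order into left and right subtrees.
Root moss: left subtree has 2 nodes {lime, elm}, right has 6 {mint, sage, reed, poppy, daisy, yew}.
  Root elm: left subtree has 1 node {lime}, right has 0 { }.
  Root reed: left subtree has 2 nodes {mint, sage}, right has 3 {poppy, daisy, yew}.
    Root mint: left subtree has 0 nodes { }, right has 1 {sage}.
    Root poppy: left subtree has 0 nodes { }, right has 2 {daisy, yew}.
      Root daisy: left subtree has 0 nodes { }, right has 1 {yew}.

lime, elm, sage, mint, yew, daisy, poppy, reed, moss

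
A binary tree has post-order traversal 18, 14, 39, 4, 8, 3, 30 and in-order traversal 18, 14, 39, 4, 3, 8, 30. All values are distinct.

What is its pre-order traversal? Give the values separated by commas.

The last element of post-order is the root; it splits in-order into left and right subtrees.
Root 30: left subtree has 6 nodes {18, 14, 39, 4, 3, 8}, right has 0 { }.
  Root 3: left subtree has 4 nodes {18, 14, 39, 4}, right has 1 {8}.
    Root 4: left subtree has 3 nodes {18, 14, 39}, right has 0 { }.
      Root 39: left subtree has 2 nodes {18, 14}, right has 0 { }.
        Root 14: left subtree has 1 node {18}, right has 0 { }.

30, 3, 4, 39, 14, 18, 8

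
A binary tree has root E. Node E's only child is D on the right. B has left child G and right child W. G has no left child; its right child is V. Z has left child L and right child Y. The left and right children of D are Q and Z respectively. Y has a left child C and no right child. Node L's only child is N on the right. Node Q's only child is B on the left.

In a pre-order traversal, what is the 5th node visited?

G

Pre-order visits the node, then its left subtree, then its right subtree.
Visit E.
At E: no left child.
At E: go right to D.
  Visit D.
  At D: go left to Q.
    Visit Q.
    At Q: go left to B.
      Visit B.
      At B: go left to G.
        Visit G.
        At G: no left child.
        At G: go right to V.
          V is a leaf — visit V.
      At B: go right to W.
        W is a leaf — visit W.
    At Q: no right child.
  At D: go right to Z.
    Visit Z.
    At Z: go left to L.
      Visit L.
      At L: no left child.
      At L: go right to N.
        N is a leaf — visit N.
    At Z: go right to Y.
      Visit Y.
      At Y: go left to C.
        C is a leaf — visit C.
      At Y: no right child.
Full pre-order sequence: E, D, Q, B, G, V, W, Z, L, N, Y, C.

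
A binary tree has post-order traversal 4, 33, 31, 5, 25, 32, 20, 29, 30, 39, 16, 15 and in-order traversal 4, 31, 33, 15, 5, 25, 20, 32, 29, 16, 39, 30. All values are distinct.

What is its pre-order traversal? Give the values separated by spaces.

15 31 4 33 16 29 20 25 5 32 39 30

The last element of post-order is the root; it splits in-order into left and right subtrees.
Root 15: left subtree has 3 nodes {4, 31, 33}, right has 8 {5, 25, 20, 32, 29, 16, 39, 30}.
  Root 31: left subtree has 1 node {4}, right has 1 {33}.
  Root 16: left subtree has 5 nodes {5, 25, 20, 32, 29}, right has 2 {39, 30}.
    Root 29: left subtree has 4 nodes {5, 25, 20, 32}, right has 0 { }.
      Root 20: left subtree has 2 nodes {5, 25}, right has 1 {32}.
        Root 25: left subtree has 1 node {5}, right has 0 { }.
    Root 39: left subtree has 0 nodes { }, right has 1 {30}.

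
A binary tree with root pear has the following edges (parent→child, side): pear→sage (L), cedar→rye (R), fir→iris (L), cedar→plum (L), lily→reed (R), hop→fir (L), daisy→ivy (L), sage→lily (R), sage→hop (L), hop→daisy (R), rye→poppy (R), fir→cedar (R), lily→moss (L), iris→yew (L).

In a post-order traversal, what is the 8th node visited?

ivy

Post-order visits the left subtree, then the right subtree, then the node.
At pear: go left to sage.
  At sage: go left to hop.
    At hop: go left to fir.
      At fir: go left to iris.
        At iris: go left to yew.
          yew is a leaf — visit yew.
        At iris: no right child.
        Visit iris.
      At fir: go right to cedar.
        At cedar: go left to plum.
          plum is a leaf — visit plum.
        At cedar: go right to rye.
          At rye: no left child.
          At rye: go right to poppy.
            poppy is a leaf — visit poppy.
          Visit rye.
        Visit cedar.
      Visit fir.
    At hop: go right to daisy.
      At daisy: go left to ivy.
        ivy is a leaf — visit ivy.
      At daisy: no right child.
      Visit daisy.
    Visit hop.
  At sage: go right to lily.
    At lily: go left to moss.
      moss is a leaf — visit moss.
    At lily: go right to reed.
      reed is a leaf — visit reed.
    Visit lily.
  Visit sage.
At pear: no right child.
Visit pear.
Full post-order sequence: yew, iris, plum, poppy, rye, cedar, fir, ivy, daisy, hop, moss, reed, lily, sage, pear.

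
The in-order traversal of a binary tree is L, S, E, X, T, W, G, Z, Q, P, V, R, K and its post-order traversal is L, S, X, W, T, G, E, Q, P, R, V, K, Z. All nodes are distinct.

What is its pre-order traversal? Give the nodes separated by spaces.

The last element of post-order is the root; it splits in-order into left and right subtrees.
Root Z: left subtree has 7 nodes {L, S, E, X, T, W, G}, right has 5 {Q, P, V, R, K}.
  Root E: left subtree has 2 nodes {L, S}, right has 4 {X, T, W, G}.
    Root S: left subtree has 1 node {L}, right has 0 { }.
    Root G: left subtree has 3 nodes {X, T, W}, right has 0 { }.
      Root T: left subtree has 1 node {X}, right has 1 {W}.
  Root K: left subtree has 4 nodes {Q, P, V, R}, right has 0 { }.
    Root V: left subtree has 2 nodes {Q, P}, right has 1 {R}.
      Root P: left subtree has 1 node {Q}, right has 0 { }.

Z E S L G T X W K V P Q R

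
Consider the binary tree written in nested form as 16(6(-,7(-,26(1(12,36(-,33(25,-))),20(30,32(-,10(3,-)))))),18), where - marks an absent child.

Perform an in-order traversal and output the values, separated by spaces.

6 7 12 1 36 25 33 26 30 20 32 3 10 16 18

In-order visits the left subtree, then the node, then the right subtree.
At 16: go left to 6.
  At 6: no left child.
  Visit 6.
  At 6: go right to 7.
    At 7: no left child.
    Visit 7.
    At 7: go right to 26.
      At 26: go left to 1.
        At 1: go left to 12.
          12 is a leaf — visit 12.
        Visit 1.
        At 1: go right to 36.
          At 36: no left child.
          Visit 36.
          At 36: go right to 33.
            At 33: go left to 25.
              25 is a leaf — visit 25.
            Visit 33.
            At 33: no right child.
      Visit 26.
      At 26: go right to 20.
        At 20: go left to 30.
          30 is a leaf — visit 30.
        Visit 20.
        At 20: go right to 32.
          At 32: no left child.
          Visit 32.
          At 32: go right to 10.
            At 10: go left to 3.
              3 is a leaf — visit 3.
            Visit 10.
            At 10: no right child.
Visit 16.
At 16: go right to 18.
  18 is a leaf — visit 18.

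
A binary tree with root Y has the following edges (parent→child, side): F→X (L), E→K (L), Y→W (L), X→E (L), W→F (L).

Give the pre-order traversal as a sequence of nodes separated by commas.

Pre-order visits the node, then its left subtree, then its right subtree.
Visit Y.
At Y: go left to W.
  Visit W.
  At W: go left to F.
    Visit F.
    At F: go left to X.
      Visit X.
      At X: go left to E.
        Visit E.
        At E: go left to K.
          K is a leaf — visit K.
        At E: no right child.
      At X: no right child.
    At F: no right child.
  At W: no right child.
At Y: no right child.

Y, W, F, X, E, K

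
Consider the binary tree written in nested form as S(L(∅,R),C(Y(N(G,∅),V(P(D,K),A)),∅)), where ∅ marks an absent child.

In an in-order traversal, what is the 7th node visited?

In-order visits the left subtree, then the node, then the right subtree.
At S: go left to L.
  At L: no left child.
  Visit L.
  At L: go right to R.
    R is a leaf — visit R.
Visit S.
At S: go right to C.
  At C: go left to Y.
    At Y: go left to N.
      At N: go left to G.
        G is a leaf — visit G.
      Visit N.
      At N: no right child.
    Visit Y.
    At Y: go right to V.
      At V: go left to P.
        At P: go left to D.
          D is a leaf — visit D.
        Visit P.
        At P: go right to K.
          K is a leaf — visit K.
      Visit V.
      At V: go right to A.
        A is a leaf — visit A.
  Visit C.
  At C: no right child.
Full in-order sequence: L, R, S, G, N, Y, D, P, K, V, A, C.

D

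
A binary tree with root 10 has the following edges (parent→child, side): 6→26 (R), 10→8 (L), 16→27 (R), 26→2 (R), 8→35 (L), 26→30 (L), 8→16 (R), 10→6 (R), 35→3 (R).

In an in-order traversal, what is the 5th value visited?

27

In-order visits the left subtree, then the node, then the right subtree.
At 10: go left to 8.
  At 8: go left to 35.
    At 35: no left child.
    Visit 35.
    At 35: go right to 3.
      3 is a leaf — visit 3.
  Visit 8.
  At 8: go right to 16.
    At 16: no left child.
    Visit 16.
    At 16: go right to 27.
      27 is a leaf — visit 27.
Visit 10.
At 10: go right to 6.
  At 6: no left child.
  Visit 6.
  At 6: go right to 26.
    At 26: go left to 30.
      30 is a leaf — visit 30.
    Visit 26.
    At 26: go right to 2.
      2 is a leaf — visit 2.
Full in-order sequence: 35, 3, 8, 16, 27, 10, 6, 30, 26, 2.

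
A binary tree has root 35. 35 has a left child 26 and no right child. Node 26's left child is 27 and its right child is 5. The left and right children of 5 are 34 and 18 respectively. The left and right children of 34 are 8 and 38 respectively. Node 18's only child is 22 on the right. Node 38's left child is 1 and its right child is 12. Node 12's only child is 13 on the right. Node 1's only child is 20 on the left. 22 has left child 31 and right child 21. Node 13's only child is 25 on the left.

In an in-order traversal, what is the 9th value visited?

In-order visits the left subtree, then the node, then the right subtree.
At 35: go left to 26.
  At 26: go left to 27.
    27 is a leaf — visit 27.
  Visit 26.
  At 26: go right to 5.
    At 5: go left to 34.
      At 34: go left to 8.
        8 is a leaf — visit 8.
      Visit 34.
      At 34: go right to 38.
        At 38: go left to 1.
          At 1: go left to 20.
            20 is a leaf — visit 20.
          Visit 1.
          At 1: no right child.
        Visit 38.
        At 38: go right to 12.
          At 12: no left child.
          Visit 12.
          At 12: go right to 13.
            At 13: go left to 25.
              25 is a leaf — visit 25.
            Visit 13.
            At 13: no right child.
    Visit 5.
    At 5: go right to 18.
      At 18: no left child.
      Visit 18.
      At 18: go right to 22.
        At 22: go left to 31.
          31 is a leaf — visit 31.
        Visit 22.
        At 22: go right to 21.
          21 is a leaf — visit 21.
Visit 35.
At 35: no right child.
Full in-order sequence: 27, 26, 8, 34, 20, 1, 38, 12, 25, 13, 5, 18, 31, 22, 21, 35.

25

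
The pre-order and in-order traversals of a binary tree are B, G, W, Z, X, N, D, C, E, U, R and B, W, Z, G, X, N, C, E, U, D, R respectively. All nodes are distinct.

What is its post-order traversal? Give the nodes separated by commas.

The first element of pre-order is the root; it splits in-order into left and right subtrees.
Root B: left subtree has 0 nodes { }, right has 10 {W, Z, G, X, N, C, E, U, D, R}.
  Root G: left subtree has 2 nodes {W, Z}, right has 7 {X, N, C, E, U, D, R}.
    Root W: left subtree has 0 nodes { }, right has 1 {Z}.
    Root X: left subtree has 0 nodes { }, right has 6 {N, C, E, U, D, R}.
      Root N: left subtree has 0 nodes { }, right has 5 {C, E, U, D, R}.
        Root D: left subtree has 3 nodes {C, E, U}, right has 1 {R}.
          Root C: left subtree has 0 nodes { }, right has 2 {E, U}.
            Root E: left subtree has 0 nodes { }, right has 1 {U}.

Z, W, U, E, C, R, D, N, X, G, B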